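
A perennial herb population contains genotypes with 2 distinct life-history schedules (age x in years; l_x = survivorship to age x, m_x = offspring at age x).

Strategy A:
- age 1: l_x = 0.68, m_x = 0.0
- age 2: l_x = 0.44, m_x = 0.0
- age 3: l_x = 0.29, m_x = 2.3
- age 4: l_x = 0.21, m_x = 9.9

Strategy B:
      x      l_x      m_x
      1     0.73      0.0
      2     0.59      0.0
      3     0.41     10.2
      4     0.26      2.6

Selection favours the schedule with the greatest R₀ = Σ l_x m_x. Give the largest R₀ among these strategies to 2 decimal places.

Strategy A: R₀ = 0.68×0.0 + 0.44×0.0 + 0.29×2.3 + 0.21×9.9 = 2.7460
Strategy B: R₀ = 0.73×0.0 + 0.59×0.0 + 0.41×10.2 + 0.26×2.6 = 4.8580
Highest R₀: strategy B with 4.8580.

4.86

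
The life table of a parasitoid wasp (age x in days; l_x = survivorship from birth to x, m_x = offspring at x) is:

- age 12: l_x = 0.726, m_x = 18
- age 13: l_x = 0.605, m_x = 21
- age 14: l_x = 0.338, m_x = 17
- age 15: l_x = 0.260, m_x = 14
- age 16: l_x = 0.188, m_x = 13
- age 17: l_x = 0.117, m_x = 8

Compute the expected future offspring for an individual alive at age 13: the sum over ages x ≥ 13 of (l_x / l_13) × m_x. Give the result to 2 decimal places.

l_13 = 0.605. Conditional survival from age 13 to x is l_x / l_13.
  x=13: (0.605/0.605) × 21 = 21.0000
  x=14: (0.338/0.605) × 17 = 9.4975
  x=15: (0.260/0.605) × 14 = 6.0165
  x=16: (0.188/0.605) × 13 = 4.0397
  x=17: (0.117/0.605) × 8 = 1.5471
Sum = 21.0000 + 9.4975 + 6.0165 + 4.0397 + 1.5471 = 42.1008

42.10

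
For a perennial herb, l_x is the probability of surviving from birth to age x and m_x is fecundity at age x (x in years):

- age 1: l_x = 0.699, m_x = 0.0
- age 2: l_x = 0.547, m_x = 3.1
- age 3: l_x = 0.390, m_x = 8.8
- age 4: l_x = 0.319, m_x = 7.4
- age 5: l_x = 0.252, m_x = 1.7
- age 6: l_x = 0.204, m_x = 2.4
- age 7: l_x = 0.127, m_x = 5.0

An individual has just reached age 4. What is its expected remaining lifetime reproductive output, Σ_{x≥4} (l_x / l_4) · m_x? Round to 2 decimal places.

l_4 = 0.319. Conditional survival from age 4 to x is l_x / l_4.
  x=4: (0.319/0.319) × 7.4 = 7.4000
  x=5: (0.252/0.319) × 1.7 = 1.3429
  x=6: (0.204/0.319) × 2.4 = 1.5348
  x=7: (0.127/0.319) × 5.0 = 1.9906
Sum = 7.4000 + 1.3429 + 1.5348 + 1.9906 = 12.2683

12.27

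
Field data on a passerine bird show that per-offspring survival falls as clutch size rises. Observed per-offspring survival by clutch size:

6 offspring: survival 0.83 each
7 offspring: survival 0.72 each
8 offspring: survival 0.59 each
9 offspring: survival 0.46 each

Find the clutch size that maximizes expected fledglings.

7

Expected fledglings = c × s(c):
  c=6: 6 × 0.83 = 4.980
  c=7: 7 × 0.72 = 5.040
  c=8: 8 × 0.59 = 4.720
  c=9: 9 × 0.46 = 4.140
Maximum at c = 7 (5.040 fledglings).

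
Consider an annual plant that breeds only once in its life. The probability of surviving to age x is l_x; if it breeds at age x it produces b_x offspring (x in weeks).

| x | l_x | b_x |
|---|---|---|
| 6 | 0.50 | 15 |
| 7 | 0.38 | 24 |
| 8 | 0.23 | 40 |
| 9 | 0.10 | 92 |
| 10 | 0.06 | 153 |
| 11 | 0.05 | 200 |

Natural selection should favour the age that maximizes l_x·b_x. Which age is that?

Expected offspring if breeding at age x = l_x × b_x:
  age 6: 0.50 × 15 = 7.500
  age 7: 0.38 × 24 = 9.120
  age 8: 0.23 × 40 = 9.200
  age 9: 0.10 × 92 = 9.200
  age 10: 0.06 × 153 = 9.180
  age 11: 0.05 × 200 = 10.000
Maximum at age 11 (10.000).

11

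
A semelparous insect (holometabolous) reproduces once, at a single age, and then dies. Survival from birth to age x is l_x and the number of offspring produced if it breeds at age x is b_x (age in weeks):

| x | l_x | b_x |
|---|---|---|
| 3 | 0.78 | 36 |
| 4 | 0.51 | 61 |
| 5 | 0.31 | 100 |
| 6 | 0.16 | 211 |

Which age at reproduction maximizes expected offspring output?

6

Expected offspring if breeding at age x = l_x × b_x:
  age 3: 0.78 × 36 = 28.080
  age 4: 0.51 × 61 = 31.110
  age 5: 0.31 × 100 = 31.000
  age 6: 0.16 × 211 = 33.760
Maximum at age 6 (33.760).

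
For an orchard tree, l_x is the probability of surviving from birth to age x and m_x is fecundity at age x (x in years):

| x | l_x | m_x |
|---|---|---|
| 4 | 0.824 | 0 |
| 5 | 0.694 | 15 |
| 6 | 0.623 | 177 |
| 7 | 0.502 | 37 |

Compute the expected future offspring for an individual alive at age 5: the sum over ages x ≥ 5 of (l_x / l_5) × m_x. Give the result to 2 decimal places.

200.66

l_5 = 0.694. Conditional survival from age 5 to x is l_x / l_5.
  x=5: (0.694/0.694) × 15 = 15.0000
  x=6: (0.623/0.694) × 177 = 158.8919
  x=7: (0.502/0.694) × 37 = 26.7637
Sum = 15.0000 + 158.8919 + 26.7637 = 200.6556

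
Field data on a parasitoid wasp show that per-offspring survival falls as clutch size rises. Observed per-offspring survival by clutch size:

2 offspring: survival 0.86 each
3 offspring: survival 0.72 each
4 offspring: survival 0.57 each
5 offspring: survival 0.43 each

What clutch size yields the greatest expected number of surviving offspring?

4

Expected surviving offspring = c × s(c):
  c=2: 2 × 0.86 = 1.720
  c=3: 3 × 0.72 = 2.160
  c=4: 4 × 0.57 = 2.280
  c=5: 5 × 0.43 = 2.150
Maximum at c = 4 (2.280 surviving offspring).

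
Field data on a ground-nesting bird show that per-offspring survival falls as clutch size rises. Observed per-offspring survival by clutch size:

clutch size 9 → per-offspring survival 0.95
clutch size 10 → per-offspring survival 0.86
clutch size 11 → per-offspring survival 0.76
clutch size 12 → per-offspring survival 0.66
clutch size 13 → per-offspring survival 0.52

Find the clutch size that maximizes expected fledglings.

Expected fledglings = c × s(c):
  c=9: 9 × 0.95 = 8.550
  c=10: 10 × 0.86 = 8.600
  c=11: 11 × 0.76 = 8.360
  c=12: 12 × 0.66 = 7.920
  c=13: 13 × 0.52 = 6.760
Maximum at c = 10 (8.600 fledglings).

10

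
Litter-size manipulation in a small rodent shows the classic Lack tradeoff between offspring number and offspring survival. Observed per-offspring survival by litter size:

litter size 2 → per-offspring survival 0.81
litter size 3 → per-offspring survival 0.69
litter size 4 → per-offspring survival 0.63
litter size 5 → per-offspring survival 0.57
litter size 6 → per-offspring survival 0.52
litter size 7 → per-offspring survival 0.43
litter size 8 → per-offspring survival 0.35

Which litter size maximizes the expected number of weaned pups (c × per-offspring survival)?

6

Expected weaned pups = c × s(c):
  c=2: 2 × 0.81 = 1.620
  c=3: 3 × 0.69 = 2.070
  c=4: 4 × 0.63 = 2.520
  c=5: 5 × 0.57 = 2.850
  c=6: 6 × 0.52 = 3.120
  c=7: 7 × 0.43 = 3.010
  c=8: 8 × 0.35 = 2.800
Maximum at c = 6 (3.120 weaned pups).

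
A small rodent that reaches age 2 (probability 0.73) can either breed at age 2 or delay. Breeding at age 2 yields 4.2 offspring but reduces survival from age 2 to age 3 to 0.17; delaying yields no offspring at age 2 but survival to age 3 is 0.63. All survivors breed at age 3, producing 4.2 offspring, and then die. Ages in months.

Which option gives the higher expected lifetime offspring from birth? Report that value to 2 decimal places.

breed at age 2: R₀ = 0.73 × (4.2 + 0.17 × 4.2) = 0.73 × 4.9140 = 3.5872
delay to age 3: R₀ = 0.73 × (0.63 × 4.2) = 0.73 × 2.6460 = 1.9316
Higher: breed at age 2 (3.5872).

3.59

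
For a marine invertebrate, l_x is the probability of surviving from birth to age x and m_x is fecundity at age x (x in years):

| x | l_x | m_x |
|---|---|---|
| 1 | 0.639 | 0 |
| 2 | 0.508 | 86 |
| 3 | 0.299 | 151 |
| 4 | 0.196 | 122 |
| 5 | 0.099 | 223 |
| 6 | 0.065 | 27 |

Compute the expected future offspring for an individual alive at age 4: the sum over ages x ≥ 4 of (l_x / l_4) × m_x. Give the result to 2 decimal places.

l_4 = 0.196. Conditional survival from age 4 to x is l_x / l_4.
  x=4: (0.196/0.196) × 122 = 122.0000
  x=5: (0.099/0.196) × 223 = 112.6378
  x=6: (0.065/0.196) × 27 = 8.9541
Sum = 122.0000 + 112.6378 + 8.9541 = 243.5918

243.59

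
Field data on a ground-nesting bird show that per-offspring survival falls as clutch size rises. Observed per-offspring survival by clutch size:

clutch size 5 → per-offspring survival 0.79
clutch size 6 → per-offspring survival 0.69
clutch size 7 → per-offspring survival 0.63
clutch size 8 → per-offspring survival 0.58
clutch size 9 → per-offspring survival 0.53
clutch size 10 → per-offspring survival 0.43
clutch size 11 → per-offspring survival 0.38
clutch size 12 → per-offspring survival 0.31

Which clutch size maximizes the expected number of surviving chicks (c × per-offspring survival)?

Expected surviving chicks = c × s(c):
  c=5: 5 × 0.79 = 3.950
  c=6: 6 × 0.69 = 4.140
  c=7: 7 × 0.63 = 4.410
  c=8: 8 × 0.58 = 4.640
  c=9: 9 × 0.53 = 4.770
  c=10: 10 × 0.43 = 4.300
  c=11: 11 × 0.38 = 4.180
  c=12: 12 × 0.31 = 3.720
Maximum at c = 9 (4.770 surviving chicks).

9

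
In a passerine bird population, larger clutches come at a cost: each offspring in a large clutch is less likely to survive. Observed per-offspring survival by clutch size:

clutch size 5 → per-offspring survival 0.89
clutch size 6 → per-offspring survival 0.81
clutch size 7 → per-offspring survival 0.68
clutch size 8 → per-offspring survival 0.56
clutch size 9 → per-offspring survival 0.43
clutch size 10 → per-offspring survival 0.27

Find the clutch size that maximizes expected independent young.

6

Expected independent young = c × s(c):
  c=5: 5 × 0.89 = 4.450
  c=6: 6 × 0.81 = 4.860
  c=7: 7 × 0.68 = 4.760
  c=8: 8 × 0.56 = 4.480
  c=9: 9 × 0.43 = 3.870
  c=10: 10 × 0.27 = 2.700
Maximum at c = 6 (4.860 independent young).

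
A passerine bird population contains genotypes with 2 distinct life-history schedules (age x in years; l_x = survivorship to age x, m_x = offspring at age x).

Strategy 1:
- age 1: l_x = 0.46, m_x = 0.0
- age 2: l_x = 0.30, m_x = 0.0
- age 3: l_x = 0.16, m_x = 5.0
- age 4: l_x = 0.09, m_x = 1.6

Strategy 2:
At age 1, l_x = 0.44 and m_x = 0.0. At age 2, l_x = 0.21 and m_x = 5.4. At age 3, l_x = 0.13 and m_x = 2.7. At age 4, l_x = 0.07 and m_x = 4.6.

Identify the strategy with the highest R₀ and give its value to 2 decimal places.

Strategy 1: R₀ = 0.46×0.0 + 0.30×0.0 + 0.16×5.0 + 0.09×1.6 = 0.9440
Strategy 2: R₀ = 0.44×0.0 + 0.21×5.4 + 0.13×2.7 + 0.07×4.6 = 1.8070
Highest R₀: strategy 2 with 1.8070.

1.81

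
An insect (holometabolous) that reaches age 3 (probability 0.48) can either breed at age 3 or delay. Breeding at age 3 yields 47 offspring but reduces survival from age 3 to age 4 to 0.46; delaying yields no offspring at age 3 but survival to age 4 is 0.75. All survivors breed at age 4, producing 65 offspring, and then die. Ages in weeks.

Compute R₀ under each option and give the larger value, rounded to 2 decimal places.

36.91

breed at age 3: R₀ = 0.48 × (47 + 0.46 × 65) = 0.48 × 76.9000 = 36.9120
delay to age 4: R₀ = 0.48 × (0.75 × 65) = 0.48 × 48.7500 = 23.4000
Higher: breed at age 3 (36.9120).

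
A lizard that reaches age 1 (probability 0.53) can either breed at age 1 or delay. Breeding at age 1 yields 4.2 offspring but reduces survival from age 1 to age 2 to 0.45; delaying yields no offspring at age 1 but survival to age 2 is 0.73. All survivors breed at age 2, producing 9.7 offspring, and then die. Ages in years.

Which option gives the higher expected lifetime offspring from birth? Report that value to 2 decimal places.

4.54

breed at age 1: R₀ = 0.53 × (4.2 + 0.45 × 9.7) = 0.53 × 8.5650 = 4.5395
delay to age 2: R₀ = 0.53 × (0.73 × 9.7) = 0.53 × 7.0810 = 3.7529
Higher: breed at age 1 (4.5395).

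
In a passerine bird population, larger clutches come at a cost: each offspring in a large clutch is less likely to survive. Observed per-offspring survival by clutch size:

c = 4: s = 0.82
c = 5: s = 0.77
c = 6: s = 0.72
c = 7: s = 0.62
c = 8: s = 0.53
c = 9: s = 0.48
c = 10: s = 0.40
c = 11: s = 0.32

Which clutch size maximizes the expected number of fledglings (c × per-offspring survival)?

7

Expected fledglings = c × s(c):
  c=4: 4 × 0.82 = 3.280
  c=5: 5 × 0.77 = 3.850
  c=6: 6 × 0.72 = 4.320
  c=7: 7 × 0.62 = 4.340
  c=8: 8 × 0.53 = 4.240
  c=9: 9 × 0.48 = 4.320
  c=10: 10 × 0.40 = 4.000
  c=11: 11 × 0.32 = 3.520
Maximum at c = 7 (4.340 fledglings).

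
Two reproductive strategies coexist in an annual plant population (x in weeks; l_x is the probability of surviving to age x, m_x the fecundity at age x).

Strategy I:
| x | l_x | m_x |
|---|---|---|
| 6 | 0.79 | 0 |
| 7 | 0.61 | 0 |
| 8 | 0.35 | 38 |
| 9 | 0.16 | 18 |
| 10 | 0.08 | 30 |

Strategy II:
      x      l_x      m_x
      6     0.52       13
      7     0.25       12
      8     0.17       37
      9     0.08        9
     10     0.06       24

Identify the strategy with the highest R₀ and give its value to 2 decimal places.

Strategy I: R₀ = 0.79×0 + 0.61×0 + 0.35×38 + 0.16×18 + 0.08×30 = 18.5800
Strategy II: R₀ = 0.52×13 + 0.25×12 + 0.17×37 + 0.08×9 + 0.06×24 = 18.2100
Highest R₀: strategy I with 18.5800.

18.58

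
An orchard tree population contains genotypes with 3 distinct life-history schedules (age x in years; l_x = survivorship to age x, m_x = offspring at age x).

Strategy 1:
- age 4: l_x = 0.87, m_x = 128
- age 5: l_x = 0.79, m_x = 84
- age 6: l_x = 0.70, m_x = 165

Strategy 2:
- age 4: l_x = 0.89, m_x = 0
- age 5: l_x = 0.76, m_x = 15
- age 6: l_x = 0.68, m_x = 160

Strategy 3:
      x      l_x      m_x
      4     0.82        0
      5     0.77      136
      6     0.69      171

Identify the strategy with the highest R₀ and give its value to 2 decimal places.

293.22

Strategy 1: R₀ = 0.87×128 + 0.79×84 + 0.70×165 = 293.2200
Strategy 2: R₀ = 0.89×0 + 0.76×15 + 0.68×160 = 120.2000
Strategy 3: R₀ = 0.82×0 + 0.77×136 + 0.69×171 = 222.7100
Highest R₀: strategy 1 with 293.2200.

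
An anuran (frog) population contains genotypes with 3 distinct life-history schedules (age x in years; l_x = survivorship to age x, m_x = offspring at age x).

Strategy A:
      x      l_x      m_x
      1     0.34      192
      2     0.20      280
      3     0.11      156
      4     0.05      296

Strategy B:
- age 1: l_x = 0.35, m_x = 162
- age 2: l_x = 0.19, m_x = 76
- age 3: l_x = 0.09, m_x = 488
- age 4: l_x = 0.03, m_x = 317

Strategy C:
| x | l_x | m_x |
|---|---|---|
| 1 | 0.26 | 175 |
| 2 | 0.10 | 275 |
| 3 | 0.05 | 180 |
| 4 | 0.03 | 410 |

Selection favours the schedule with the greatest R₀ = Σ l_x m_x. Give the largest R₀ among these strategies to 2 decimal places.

153.24

Strategy A: R₀ = 0.34×192 + 0.20×280 + 0.11×156 + 0.05×296 = 153.2400
Strategy B: R₀ = 0.35×162 + 0.19×76 + 0.09×488 + 0.03×317 = 124.5700
Strategy C: R₀ = 0.26×175 + 0.10×275 + 0.05×180 + 0.03×410 = 94.3000
Highest R₀: strategy A with 153.2400.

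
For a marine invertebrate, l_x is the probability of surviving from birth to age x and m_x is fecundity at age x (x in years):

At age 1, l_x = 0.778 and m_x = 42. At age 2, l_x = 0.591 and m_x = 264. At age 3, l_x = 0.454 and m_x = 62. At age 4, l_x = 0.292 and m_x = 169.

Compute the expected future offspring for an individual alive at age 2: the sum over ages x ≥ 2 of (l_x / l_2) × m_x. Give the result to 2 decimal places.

395.13

l_2 = 0.591. Conditional survival from age 2 to x is l_x / l_2.
  x=2: (0.591/0.591) × 264 = 264.0000
  x=3: (0.454/0.591) × 62 = 47.6277
  x=4: (0.292/0.591) × 169 = 83.4992
Sum = 264.0000 + 47.6277 + 83.4992 = 395.1269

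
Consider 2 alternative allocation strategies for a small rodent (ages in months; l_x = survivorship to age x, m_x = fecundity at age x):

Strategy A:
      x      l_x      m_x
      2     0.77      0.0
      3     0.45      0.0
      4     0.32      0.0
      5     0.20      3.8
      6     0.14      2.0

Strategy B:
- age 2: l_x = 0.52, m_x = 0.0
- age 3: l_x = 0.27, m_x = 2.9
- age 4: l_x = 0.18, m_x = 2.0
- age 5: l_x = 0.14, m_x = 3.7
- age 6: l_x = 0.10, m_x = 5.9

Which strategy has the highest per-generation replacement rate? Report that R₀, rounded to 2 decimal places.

2.25

Strategy A: R₀ = 0.77×0.0 + 0.45×0.0 + 0.32×0.0 + 0.20×3.8 + 0.14×2.0 = 1.0400
Strategy B: R₀ = 0.52×0.0 + 0.27×2.9 + 0.18×2.0 + 0.14×3.7 + 0.10×5.9 = 2.2510
Highest R₀: strategy B with 2.2510.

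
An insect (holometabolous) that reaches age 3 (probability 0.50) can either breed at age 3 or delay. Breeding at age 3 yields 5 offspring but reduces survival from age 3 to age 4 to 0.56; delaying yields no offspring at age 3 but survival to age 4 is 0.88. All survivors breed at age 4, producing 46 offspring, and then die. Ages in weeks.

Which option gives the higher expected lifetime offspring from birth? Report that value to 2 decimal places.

20.24

breed at age 3: R₀ = 0.50 × (5 + 0.56 × 46) = 0.50 × 30.7600 = 15.3800
delay to age 4: R₀ = 0.50 × (0.88 × 46) = 0.50 × 40.4800 = 20.2400
Higher: delay to age 4 (20.2400).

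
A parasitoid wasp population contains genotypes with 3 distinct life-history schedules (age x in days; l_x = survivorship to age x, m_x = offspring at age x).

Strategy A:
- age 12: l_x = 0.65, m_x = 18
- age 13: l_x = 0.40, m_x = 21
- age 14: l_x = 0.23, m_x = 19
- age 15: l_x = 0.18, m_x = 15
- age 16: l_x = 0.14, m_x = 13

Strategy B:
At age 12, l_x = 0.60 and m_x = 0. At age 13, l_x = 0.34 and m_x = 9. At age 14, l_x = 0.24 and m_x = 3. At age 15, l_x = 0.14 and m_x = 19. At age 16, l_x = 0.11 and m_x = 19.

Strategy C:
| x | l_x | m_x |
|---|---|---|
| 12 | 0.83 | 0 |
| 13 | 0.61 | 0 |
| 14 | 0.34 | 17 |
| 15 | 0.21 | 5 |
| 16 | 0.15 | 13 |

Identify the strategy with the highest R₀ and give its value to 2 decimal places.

Strategy A: R₀ = 0.65×18 + 0.40×21 + 0.23×19 + 0.18×15 + 0.14×13 = 28.9900
Strategy B: R₀ = 0.60×0 + 0.34×9 + 0.24×3 + 0.14×19 + 0.11×19 = 8.5300
Strategy C: R₀ = 0.83×0 + 0.61×0 + 0.34×17 + 0.21×5 + 0.15×13 = 8.7800
Highest R₀: strategy A with 28.9900.

28.99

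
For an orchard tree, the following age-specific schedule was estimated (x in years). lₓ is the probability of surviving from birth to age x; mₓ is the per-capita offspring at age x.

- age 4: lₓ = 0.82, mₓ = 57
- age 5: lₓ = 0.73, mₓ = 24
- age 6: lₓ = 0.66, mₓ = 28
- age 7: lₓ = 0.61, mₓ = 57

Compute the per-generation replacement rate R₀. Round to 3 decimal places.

R₀ = Σ lₓ mₓ:
  age 4: 0.82 × 57 = 46.7400
  age 5: 0.73 × 24 = 17.5200
  age 6: 0.66 × 28 = 18.4800
  age 7: 0.61 × 57 = 34.7700
R₀ = 46.7400 + 17.5200 + 18.4800 + 34.7700 = 117.5100

117.510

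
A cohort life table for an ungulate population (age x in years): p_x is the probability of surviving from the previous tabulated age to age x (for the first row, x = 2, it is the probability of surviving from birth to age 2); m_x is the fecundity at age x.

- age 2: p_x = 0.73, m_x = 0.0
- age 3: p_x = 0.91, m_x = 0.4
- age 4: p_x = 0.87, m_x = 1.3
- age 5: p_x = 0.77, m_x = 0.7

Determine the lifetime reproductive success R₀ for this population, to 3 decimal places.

1.329

Survivorship from birth: l_x = p_2·p_3·…·p_x.
  l_2 = 0.73000
  l_3 = 0.66430
  l_4 = 0.57794
  l_5 = 0.44501
R₀ = Σ l_x m_x:
  age 2: 0.73000 × 0.0 = 0.0000
  age 3: 0.66430 × 0.4 = 0.2657
  age 4: 0.57794 × 1.3 = 0.7513
  age 5: 0.44501 × 0.7 = 0.3115
R₀ = 0.0000 + 0.2657 + 0.7513 + 0.3115 = 1.3285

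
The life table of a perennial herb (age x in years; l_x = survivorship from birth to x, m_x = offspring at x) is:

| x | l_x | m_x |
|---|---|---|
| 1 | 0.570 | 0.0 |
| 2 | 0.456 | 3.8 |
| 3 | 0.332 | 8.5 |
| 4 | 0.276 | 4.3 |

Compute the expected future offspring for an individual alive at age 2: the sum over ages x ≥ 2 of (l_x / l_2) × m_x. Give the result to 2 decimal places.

12.59

l_2 = 0.456. Conditional survival from age 2 to x is l_x / l_2.
  x=2: (0.456/0.456) × 3.8 = 3.8000
  x=3: (0.332/0.456) × 8.5 = 6.1886
  x=4: (0.276/0.456) × 4.3 = 2.6026
Sum = 3.8000 + 6.1886 + 2.6026 = 12.5912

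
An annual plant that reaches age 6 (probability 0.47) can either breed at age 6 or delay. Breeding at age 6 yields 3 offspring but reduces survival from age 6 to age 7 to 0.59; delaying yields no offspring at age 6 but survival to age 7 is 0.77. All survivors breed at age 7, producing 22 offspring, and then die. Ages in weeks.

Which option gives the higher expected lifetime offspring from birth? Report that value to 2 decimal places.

7.96

breed at age 6: R₀ = 0.47 × (3 + 0.59 × 22) = 0.47 × 15.9800 = 7.5106
delay to age 7: R₀ = 0.47 × (0.77 × 22) = 0.47 × 16.9400 = 7.9618
Higher: delay to age 7 (7.9618).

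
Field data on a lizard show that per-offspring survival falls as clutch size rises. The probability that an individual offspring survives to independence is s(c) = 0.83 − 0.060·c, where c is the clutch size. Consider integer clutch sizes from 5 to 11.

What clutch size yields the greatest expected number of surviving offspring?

Expected surviving offspring = c × s(c):
  c=5: 5 × 0.530 = 2.650
  c=6: 6 × 0.470 = 2.820
  c=7: 7 × 0.410 = 2.870
  c=8: 8 × 0.350 = 2.800
  c=9: 9 × 0.290 = 2.610
  c=10: 10 × 0.230 = 2.300
  c=11: 11 × 0.170 = 1.870
Maximum at c = 7 (2.870 surviving offspring).

7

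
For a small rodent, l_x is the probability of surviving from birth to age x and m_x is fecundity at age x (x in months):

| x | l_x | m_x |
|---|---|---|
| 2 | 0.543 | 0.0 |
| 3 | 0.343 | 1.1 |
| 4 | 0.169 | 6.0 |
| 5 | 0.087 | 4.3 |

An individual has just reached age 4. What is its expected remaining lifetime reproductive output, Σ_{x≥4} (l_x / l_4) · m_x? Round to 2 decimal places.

l_4 = 0.169. Conditional survival from age 4 to x is l_x / l_4.
  x=4: (0.169/0.169) × 6.0 = 6.0000
  x=5: (0.087/0.169) × 4.3 = 2.2136
Sum = 6.0000 + 2.2136 = 8.2136

8.21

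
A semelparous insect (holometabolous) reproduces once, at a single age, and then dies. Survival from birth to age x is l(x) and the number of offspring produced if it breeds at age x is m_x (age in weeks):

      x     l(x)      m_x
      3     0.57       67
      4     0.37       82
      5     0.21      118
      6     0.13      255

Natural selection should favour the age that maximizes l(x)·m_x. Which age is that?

Expected offspring if breeding at age x = l(x) × m_x:
  age 3: 0.57 × 67 = 38.190
  age 4: 0.37 × 82 = 30.340
  age 5: 0.21 × 118 = 24.780
  age 6: 0.13 × 255 = 33.150
Maximum at age 3 (38.190).

3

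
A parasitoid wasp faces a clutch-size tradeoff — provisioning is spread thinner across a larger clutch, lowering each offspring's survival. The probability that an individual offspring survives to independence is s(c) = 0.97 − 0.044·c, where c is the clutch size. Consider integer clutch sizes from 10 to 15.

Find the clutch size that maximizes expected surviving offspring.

11

Expected surviving offspring = c × s(c):
  c=10: 10 × 0.530 = 5.300
  c=11: 11 × 0.486 = 5.346
  c=12: 12 × 0.442 = 5.304
  c=13: 13 × 0.398 = 5.174
  c=14: 14 × 0.354 = 4.956
  c=15: 15 × 0.310 = 4.650
Maximum at c = 11 (5.346 surviving offspring).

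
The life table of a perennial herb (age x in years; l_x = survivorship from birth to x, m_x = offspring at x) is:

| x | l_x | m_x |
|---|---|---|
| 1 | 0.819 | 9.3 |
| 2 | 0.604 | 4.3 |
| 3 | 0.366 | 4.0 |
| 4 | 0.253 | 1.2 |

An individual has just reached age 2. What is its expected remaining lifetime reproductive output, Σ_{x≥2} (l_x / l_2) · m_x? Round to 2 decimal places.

l_2 = 0.604. Conditional survival from age 2 to x is l_x / l_2.
  x=2: (0.604/0.604) × 4.3 = 4.3000
  x=3: (0.366/0.604) × 4.0 = 2.4238
  x=4: (0.253/0.604) × 1.2 = 0.5026
Sum = 4.3000 + 2.4238 + 0.5026 = 7.2265

7.23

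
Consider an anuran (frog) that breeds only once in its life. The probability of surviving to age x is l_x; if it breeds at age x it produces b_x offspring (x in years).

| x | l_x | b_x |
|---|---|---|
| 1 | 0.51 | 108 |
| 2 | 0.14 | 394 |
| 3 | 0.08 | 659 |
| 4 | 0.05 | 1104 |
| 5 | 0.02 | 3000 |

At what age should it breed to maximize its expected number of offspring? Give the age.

Expected offspring if breeding at age x = l_x × b_x:
  age 1: 0.51 × 108 = 55.080
  age 2: 0.14 × 394 = 55.160
  age 3: 0.08 × 659 = 52.720
  age 4: 0.05 × 1104 = 55.200
  age 5: 0.02 × 3000 = 60.000
Maximum at age 5 (60.000).

5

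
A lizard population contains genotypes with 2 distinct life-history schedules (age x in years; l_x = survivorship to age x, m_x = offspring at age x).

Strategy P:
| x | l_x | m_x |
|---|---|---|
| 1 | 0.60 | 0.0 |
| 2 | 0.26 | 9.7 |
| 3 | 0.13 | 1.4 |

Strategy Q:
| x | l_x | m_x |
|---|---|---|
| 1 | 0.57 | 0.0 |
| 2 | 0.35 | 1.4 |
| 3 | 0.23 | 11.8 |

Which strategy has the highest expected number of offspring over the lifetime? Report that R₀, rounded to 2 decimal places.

3.20

Strategy P: R₀ = 0.60×0.0 + 0.26×9.7 + 0.13×1.4 = 2.7040
Strategy Q: R₀ = 0.57×0.0 + 0.35×1.4 + 0.23×11.8 = 3.2040
Highest R₀: strategy Q with 3.2040.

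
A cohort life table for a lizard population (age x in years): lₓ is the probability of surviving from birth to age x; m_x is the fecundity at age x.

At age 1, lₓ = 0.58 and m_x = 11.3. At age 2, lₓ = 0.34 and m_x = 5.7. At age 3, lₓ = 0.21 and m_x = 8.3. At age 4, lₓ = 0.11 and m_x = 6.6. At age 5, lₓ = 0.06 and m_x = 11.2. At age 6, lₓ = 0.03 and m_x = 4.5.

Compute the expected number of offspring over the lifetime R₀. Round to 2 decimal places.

11.77

R₀ = Σ lₓ m_x:
  age 1: 0.58 × 11.3 = 6.5540
  age 2: 0.34 × 5.7 = 1.9380
  age 3: 0.21 × 8.3 = 1.7430
  age 4: 0.11 × 6.6 = 0.7260
  age 5: 0.06 × 11.2 = 0.6720
  age 6: 0.03 × 4.5 = 0.1350
R₀ = 6.5540 + 1.9380 + 1.7430 + 0.7260 + 0.6720 + 0.1350 = 11.7680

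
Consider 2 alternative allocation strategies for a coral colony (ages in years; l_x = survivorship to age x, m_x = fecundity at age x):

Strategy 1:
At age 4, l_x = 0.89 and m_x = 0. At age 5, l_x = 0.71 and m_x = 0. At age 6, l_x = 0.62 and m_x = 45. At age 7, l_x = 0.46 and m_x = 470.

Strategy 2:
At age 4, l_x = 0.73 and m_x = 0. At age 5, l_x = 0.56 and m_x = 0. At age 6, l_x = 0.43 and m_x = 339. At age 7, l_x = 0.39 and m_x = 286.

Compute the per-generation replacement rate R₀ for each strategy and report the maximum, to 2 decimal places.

Strategy 1: R₀ = 0.89×0 + 0.71×0 + 0.62×45 + 0.46×470 = 244.1000
Strategy 2: R₀ = 0.73×0 + 0.56×0 + 0.43×339 + 0.39×286 = 257.3100
Highest R₀: strategy 2 with 257.3100.

257.31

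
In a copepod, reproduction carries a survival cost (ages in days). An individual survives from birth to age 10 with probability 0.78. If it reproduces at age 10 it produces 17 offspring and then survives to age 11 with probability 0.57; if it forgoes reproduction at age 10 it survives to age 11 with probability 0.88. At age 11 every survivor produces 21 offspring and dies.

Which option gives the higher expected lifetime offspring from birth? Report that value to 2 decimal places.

22.60

breed at age 10: R₀ = 0.78 × (17 + 0.57 × 21) = 0.78 × 28.9700 = 22.5966
delay to age 11: R₀ = 0.78 × (0.88 × 21) = 0.78 × 18.4800 = 14.4144
Higher: breed at age 10 (22.5966).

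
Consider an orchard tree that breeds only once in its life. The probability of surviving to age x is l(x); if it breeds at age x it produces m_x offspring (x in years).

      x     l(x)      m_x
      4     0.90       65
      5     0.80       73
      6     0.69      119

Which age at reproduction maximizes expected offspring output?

6

Expected offspring if breeding at age x = l(x) × m_x:
  age 4: 0.90 × 65 = 58.500
  age 5: 0.80 × 73 = 58.400
  age 6: 0.69 × 119 = 82.110
Maximum at age 6 (82.110).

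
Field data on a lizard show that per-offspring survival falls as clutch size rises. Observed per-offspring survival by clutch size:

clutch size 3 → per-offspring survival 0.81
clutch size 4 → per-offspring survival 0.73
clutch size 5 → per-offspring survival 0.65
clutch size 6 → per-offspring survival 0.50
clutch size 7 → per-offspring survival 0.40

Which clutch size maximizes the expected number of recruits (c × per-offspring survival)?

Expected recruits = c × s(c):
  c=3: 3 × 0.81 = 2.430
  c=4: 4 × 0.73 = 2.920
  c=5: 5 × 0.65 = 3.250
  c=6: 6 × 0.50 = 3.000
  c=7: 7 × 0.40 = 2.800
Maximum at c = 5 (3.250 recruits).

5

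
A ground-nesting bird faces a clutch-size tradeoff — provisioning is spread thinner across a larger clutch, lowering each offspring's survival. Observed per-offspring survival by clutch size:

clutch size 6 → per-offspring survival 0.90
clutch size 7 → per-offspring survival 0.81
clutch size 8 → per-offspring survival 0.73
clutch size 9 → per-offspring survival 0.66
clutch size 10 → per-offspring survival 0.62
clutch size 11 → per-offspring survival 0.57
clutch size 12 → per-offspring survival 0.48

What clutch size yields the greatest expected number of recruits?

11

Expected recruits = c × s(c):
  c=6: 6 × 0.90 = 5.400
  c=7: 7 × 0.81 = 5.670
  c=8: 8 × 0.73 = 5.840
  c=9: 9 × 0.66 = 5.940
  c=10: 10 × 0.62 = 6.200
  c=11: 11 × 0.57 = 6.270
  c=12: 12 × 0.48 = 5.760
Maximum at c = 11 (6.270 recruits).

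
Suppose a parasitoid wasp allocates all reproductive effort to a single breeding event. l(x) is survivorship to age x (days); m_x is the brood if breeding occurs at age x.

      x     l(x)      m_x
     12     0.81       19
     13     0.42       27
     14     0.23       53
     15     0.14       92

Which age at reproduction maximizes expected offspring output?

Expected offspring if breeding at age x = l(x) × m_x:
  age 12: 0.81 × 19 = 15.390
  age 13: 0.42 × 27 = 11.340
  age 14: 0.23 × 53 = 12.190
  age 15: 0.14 × 92 = 12.880
Maximum at age 12 (15.390).

12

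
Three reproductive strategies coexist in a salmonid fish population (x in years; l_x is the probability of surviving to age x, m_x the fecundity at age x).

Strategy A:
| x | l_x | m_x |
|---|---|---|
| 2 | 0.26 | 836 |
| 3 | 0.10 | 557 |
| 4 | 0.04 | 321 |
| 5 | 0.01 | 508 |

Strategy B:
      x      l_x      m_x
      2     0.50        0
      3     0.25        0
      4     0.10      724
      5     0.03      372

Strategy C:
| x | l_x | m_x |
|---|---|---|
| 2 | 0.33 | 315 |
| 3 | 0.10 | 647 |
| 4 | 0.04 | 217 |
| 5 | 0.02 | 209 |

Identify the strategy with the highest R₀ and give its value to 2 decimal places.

Strategy A: R₀ = 0.26×836 + 0.10×557 + 0.04×321 + 0.01×508 = 290.9800
Strategy B: R₀ = 0.50×0 + 0.25×0 + 0.10×724 + 0.03×372 = 83.5600
Strategy C: R₀ = 0.33×315 + 0.10×647 + 0.04×217 + 0.02×209 = 181.5100
Highest R₀: strategy A with 290.9800.

290.98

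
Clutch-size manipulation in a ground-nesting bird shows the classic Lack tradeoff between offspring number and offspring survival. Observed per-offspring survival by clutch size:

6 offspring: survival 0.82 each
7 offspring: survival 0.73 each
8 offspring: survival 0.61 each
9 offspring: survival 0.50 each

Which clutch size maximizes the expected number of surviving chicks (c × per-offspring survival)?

Expected surviving chicks = c × s(c):
  c=6: 6 × 0.82 = 4.920
  c=7: 7 × 0.73 = 5.110
  c=8: 8 × 0.61 = 4.880
  c=9: 9 × 0.50 = 4.500
Maximum at c = 7 (5.110 surviving chicks).

7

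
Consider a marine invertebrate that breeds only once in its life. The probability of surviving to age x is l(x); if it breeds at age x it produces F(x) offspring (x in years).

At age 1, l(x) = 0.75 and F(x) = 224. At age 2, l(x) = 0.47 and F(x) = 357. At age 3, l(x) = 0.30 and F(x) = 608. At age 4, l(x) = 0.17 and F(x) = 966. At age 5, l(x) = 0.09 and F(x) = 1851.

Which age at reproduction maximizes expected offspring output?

Expected offspring if breeding at age x = l(x) × F(x):
  age 1: 0.75 × 224 = 168.000
  age 2: 0.47 × 357 = 167.790
  age 3: 0.30 × 608 = 182.400
  age 4: 0.17 × 966 = 164.220
  age 5: 0.09 × 1851 = 166.590
Maximum at age 3 (182.400).

3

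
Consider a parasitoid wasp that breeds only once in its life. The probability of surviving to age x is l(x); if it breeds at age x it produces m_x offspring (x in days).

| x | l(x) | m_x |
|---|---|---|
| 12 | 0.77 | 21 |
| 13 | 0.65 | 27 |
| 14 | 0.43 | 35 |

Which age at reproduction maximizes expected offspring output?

Expected offspring if breeding at age x = l(x) × m_x:
  age 12: 0.77 × 21 = 16.170
  age 13: 0.65 × 27 = 17.550
  age 14: 0.43 × 35 = 15.050
Maximum at age 13 (17.550).

13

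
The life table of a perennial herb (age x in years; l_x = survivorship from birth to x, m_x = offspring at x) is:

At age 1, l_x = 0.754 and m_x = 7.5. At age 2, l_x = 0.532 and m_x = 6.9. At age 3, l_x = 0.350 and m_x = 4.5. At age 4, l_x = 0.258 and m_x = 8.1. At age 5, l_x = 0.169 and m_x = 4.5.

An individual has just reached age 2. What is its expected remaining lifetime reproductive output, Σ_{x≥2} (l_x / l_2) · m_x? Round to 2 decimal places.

l_2 = 0.532. Conditional survival from age 2 to x is l_x / l_2.
  x=2: (0.532/0.532) × 6.9 = 6.9000
  x=3: (0.350/0.532) × 4.5 = 2.9605
  x=4: (0.258/0.532) × 8.1 = 3.9282
  x=5: (0.169/0.532) × 4.5 = 1.4295
Sum = 6.9000 + 2.9605 + 3.9282 + 1.4295 = 15.2182

15.22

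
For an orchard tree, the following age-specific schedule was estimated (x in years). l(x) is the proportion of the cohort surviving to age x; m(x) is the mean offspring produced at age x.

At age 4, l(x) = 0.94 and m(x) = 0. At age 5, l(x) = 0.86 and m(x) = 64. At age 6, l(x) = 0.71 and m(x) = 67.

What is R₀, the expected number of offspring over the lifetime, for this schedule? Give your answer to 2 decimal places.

R₀ = Σ l(x) m(x):
  age 4: 0.94 × 0 = 0.0000
  age 5: 0.86 × 64 = 55.0400
  age 6: 0.71 × 67 = 47.5700
R₀ = 0.0000 + 55.0400 + 47.5700 = 102.6100

102.61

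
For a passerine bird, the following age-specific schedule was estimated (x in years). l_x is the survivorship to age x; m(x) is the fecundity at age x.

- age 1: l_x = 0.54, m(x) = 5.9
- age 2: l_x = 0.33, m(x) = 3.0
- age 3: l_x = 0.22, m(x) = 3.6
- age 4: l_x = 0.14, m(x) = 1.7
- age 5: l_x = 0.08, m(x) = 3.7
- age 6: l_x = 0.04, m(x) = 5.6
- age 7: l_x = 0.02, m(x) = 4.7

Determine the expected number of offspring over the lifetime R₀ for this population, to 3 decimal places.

R₀ = Σ l_x m(x):
  age 1: 0.54 × 5.9 = 3.1860
  age 2: 0.33 × 3.0 = 0.9900
  age 3: 0.22 × 3.6 = 0.7920
  age 4: 0.14 × 1.7 = 0.2380
  age 5: 0.08 × 3.7 = 0.2960
  age 6: 0.04 × 5.6 = 0.2240
  age 7: 0.02 × 4.7 = 0.0940
R₀ = 3.1860 + 0.9900 + 0.7920 + 0.2380 + 0.2960 + 0.2240 + 0.0940 = 5.8200

5.820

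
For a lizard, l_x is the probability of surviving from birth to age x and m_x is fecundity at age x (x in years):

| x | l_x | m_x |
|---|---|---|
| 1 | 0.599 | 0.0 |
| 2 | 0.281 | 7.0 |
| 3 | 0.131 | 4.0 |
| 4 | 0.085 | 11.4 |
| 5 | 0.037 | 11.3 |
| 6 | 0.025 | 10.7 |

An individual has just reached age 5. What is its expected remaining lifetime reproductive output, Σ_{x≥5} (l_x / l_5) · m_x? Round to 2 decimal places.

18.53

l_5 = 0.037. Conditional survival from age 5 to x is l_x / l_5.
  x=5: (0.037/0.037) × 11.3 = 11.3000
  x=6: (0.025/0.037) × 10.7 = 7.2297
Sum = 11.3000 + 7.2297 = 18.5297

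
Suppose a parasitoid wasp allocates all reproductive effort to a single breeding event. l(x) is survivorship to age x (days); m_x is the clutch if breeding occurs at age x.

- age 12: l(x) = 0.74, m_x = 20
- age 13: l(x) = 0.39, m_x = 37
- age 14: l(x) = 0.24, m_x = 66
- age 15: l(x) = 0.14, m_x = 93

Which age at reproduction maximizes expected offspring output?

14

Expected offspring if breeding at age x = l(x) × m_x:
  age 12: 0.74 × 20 = 14.800
  age 13: 0.39 × 37 = 14.430
  age 14: 0.24 × 66 = 15.840
  age 15: 0.14 × 93 = 13.020
Maximum at age 14 (15.840).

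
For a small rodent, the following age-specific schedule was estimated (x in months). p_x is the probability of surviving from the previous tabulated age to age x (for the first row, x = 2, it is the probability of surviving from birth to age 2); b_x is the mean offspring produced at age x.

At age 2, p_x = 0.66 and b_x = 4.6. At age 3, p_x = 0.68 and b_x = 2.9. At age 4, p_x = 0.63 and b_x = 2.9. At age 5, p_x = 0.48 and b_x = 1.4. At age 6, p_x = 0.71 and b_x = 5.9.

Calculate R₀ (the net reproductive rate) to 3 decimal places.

Survivorship from birth: l_x = p_2·p_3·…·p_x.
  l_2 = 0.66000
  l_3 = 0.44880
  l_4 = 0.28274
  l_5 = 0.13572
  l_6 = 0.09636
R₀ = Σ l_x b_x:
  age 2: 0.66000 × 4.6 = 3.0360
  age 3: 0.44880 × 2.9 = 1.3015
  age 4: 0.28274 × 2.9 = 0.8199
  age 5: 0.13572 × 1.4 = 0.1900
  age 6: 0.09636 × 5.9 = 0.5685
R₀ = 3.0360 + 1.3015 + 0.8199 + 0.1900 + 0.5685 = 5.9160

5.916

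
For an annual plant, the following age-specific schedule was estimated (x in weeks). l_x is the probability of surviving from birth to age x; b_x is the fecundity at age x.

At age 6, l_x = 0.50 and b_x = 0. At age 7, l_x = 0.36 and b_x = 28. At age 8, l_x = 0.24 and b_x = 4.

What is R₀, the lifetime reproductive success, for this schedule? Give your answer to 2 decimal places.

11.04

R₀ = Σ l_x b_x:
  age 6: 0.50 × 0 = 0.0000
  age 7: 0.36 × 28 = 10.0800
  age 8: 0.24 × 4 = 0.9600
R₀ = 0.0000 + 10.0800 + 0.9600 = 11.0400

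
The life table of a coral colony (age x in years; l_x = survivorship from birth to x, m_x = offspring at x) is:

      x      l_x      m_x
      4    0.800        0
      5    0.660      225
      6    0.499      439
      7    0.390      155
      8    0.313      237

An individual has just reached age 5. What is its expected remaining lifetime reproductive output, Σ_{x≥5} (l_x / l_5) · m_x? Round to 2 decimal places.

l_5 = 0.660. Conditional survival from age 5 to x is l_x / l_5.
  x=5: (0.660/0.660) × 225 = 225.0000
  x=6: (0.499/0.660) × 439 = 331.9106
  x=7: (0.390/0.660) × 155 = 91.5909
  x=8: (0.313/0.660) × 237 = 112.3955
Sum = 225.0000 + 331.9106 + 91.5909 + 112.3955 = 760.8970

760.90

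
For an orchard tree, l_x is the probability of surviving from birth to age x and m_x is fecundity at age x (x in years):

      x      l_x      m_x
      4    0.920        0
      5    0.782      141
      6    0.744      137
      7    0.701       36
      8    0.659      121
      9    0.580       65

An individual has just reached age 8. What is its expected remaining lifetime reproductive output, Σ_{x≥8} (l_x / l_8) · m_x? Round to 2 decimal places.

178.21

l_8 = 0.659. Conditional survival from age 8 to x is l_x / l_8.
  x=8: (0.659/0.659) × 121 = 121.0000
  x=9: (0.580/0.659) × 65 = 57.2079
Sum = 121.0000 + 57.2079 = 178.2079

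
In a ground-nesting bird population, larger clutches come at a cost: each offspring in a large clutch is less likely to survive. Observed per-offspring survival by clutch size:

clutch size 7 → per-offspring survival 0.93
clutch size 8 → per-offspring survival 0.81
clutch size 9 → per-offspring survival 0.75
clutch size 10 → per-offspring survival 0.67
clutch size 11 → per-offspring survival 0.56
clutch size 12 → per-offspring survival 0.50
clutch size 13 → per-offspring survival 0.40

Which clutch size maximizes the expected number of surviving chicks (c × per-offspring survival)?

Expected surviving chicks = c × s(c):
  c=7: 7 × 0.93 = 6.510
  c=8: 8 × 0.81 = 6.480
  c=9: 9 × 0.75 = 6.750
  c=10: 10 × 0.67 = 6.700
  c=11: 11 × 0.56 = 6.160
  c=12: 12 × 0.50 = 6.000
  c=13: 13 × 0.40 = 5.200
Maximum at c = 9 (6.750 surviving chicks).

9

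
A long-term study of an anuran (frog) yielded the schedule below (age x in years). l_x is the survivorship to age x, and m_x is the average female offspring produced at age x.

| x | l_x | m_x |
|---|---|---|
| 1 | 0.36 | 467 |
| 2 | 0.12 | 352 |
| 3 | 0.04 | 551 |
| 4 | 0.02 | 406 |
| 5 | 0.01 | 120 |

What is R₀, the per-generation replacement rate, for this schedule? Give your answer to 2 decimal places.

R₀ = Σ l_x m_x:
  age 1: 0.36 × 467 = 168.1200
  age 2: 0.12 × 352 = 42.2400
  age 3: 0.04 × 551 = 22.0400
  age 4: 0.02 × 406 = 8.1200
  age 5: 0.01 × 120 = 1.2000
R₀ = 168.1200 + 42.2400 + 22.0400 + 8.1200 + 1.2000 = 241.7200

241.72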